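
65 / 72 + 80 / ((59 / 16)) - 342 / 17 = 179099 / 72216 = 2.48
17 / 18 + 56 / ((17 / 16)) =16417 / 306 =53.65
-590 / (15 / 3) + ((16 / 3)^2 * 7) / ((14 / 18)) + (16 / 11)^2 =16954 / 121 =140.12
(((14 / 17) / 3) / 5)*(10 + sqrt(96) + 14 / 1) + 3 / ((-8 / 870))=-324.39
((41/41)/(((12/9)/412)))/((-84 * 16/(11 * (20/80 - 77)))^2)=1174625287/9633792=121.93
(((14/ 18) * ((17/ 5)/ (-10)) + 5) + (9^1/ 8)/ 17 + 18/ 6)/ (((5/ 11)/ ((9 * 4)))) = 2626063/ 4250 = 617.90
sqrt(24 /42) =2 * sqrt(7) /7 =0.76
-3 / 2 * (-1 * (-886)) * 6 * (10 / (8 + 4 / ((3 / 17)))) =-59805 / 23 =-2600.22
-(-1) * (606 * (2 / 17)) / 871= 1212 / 14807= 0.08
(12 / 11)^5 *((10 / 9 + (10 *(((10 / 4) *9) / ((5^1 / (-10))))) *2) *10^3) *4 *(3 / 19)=-2684067840000 / 3059969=-877155.24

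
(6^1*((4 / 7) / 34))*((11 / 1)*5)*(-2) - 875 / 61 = -184645 / 7259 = -25.44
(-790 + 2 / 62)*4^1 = -97956 / 31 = -3159.87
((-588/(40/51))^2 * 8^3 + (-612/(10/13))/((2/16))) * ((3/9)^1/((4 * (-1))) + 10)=71341313484/25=2853652539.36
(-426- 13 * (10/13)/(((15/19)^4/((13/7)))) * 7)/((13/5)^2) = -7701596/68445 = -112.52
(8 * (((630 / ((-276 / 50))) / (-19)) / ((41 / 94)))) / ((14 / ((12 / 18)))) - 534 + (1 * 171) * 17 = 42611041 / 17917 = 2378.25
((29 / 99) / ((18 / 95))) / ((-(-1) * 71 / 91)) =250705 / 126522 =1.98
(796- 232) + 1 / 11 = 6205 / 11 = 564.09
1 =1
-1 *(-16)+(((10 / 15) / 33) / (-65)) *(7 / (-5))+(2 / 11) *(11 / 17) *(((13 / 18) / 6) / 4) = 210090587 / 13127400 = 16.00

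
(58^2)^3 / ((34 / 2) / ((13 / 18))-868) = -247446501536 / 5489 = -45080433.87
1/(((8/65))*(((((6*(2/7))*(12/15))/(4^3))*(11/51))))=1757.95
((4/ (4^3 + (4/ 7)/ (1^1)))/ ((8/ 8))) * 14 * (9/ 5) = 882/ 565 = 1.56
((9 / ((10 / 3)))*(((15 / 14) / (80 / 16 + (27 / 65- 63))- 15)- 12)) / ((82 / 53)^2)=-107380718847 / 3523510480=-30.48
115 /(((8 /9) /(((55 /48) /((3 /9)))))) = 56925 /128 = 444.73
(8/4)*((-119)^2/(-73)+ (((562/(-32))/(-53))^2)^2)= -7322347536752343/18874535542784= -387.95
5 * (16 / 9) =80 / 9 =8.89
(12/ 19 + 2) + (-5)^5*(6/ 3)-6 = -118814/ 19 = -6253.37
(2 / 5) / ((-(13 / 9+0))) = -18 / 65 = -0.28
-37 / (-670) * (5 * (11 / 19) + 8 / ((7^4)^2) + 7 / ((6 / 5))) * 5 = 212231182559 / 88063100076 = 2.41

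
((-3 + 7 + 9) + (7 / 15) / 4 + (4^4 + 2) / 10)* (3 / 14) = 467 / 56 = 8.34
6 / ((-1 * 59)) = -6 / 59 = -0.10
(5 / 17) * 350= 1750 / 17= 102.94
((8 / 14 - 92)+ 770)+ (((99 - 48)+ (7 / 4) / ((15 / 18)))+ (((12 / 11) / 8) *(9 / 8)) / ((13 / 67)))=58655563 / 80080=732.46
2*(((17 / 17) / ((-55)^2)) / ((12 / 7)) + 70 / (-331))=-2538683 / 6007650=-0.42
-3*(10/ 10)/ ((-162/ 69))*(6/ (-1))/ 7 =-23/ 21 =-1.10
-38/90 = -19/45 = -0.42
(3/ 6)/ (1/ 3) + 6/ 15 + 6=79/ 10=7.90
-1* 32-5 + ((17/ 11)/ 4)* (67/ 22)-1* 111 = -142125/ 968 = -146.82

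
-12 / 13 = -0.92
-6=-6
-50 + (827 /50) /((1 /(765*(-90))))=-1138829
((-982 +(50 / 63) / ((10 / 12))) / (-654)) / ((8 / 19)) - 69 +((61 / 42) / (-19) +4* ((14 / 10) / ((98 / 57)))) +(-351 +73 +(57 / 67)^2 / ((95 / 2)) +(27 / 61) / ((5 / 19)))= -483832439575007 / 1429091644680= -338.56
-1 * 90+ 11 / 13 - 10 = -1289 / 13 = -99.15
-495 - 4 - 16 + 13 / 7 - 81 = -4159 / 7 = -594.14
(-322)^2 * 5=518420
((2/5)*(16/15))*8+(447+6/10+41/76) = 2573851/5700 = 451.55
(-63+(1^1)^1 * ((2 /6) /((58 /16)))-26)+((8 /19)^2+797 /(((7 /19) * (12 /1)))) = 26834197 /293132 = 91.54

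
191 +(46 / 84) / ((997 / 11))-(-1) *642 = 34881295 / 41874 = 833.01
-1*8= -8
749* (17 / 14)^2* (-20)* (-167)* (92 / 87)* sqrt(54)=2375504860* sqrt(6) / 203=28663915.21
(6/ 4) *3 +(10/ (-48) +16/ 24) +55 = 1439/ 24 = 59.96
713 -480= 233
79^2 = 6241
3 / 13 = 0.23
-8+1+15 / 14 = -83 / 14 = -5.93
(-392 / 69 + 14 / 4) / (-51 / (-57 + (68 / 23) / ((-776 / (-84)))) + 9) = -12687451 / 57585468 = -0.22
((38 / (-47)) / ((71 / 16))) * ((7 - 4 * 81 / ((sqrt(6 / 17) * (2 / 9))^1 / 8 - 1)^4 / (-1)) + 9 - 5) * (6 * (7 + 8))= -3337889087839225239360 / 606029471562400297 - 21073109024170967040 * sqrt(102) / 606029471562400297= -5858.98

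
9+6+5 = 20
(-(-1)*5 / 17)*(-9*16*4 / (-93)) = 960 / 527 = 1.82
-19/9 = -2.11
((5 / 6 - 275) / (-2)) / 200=329 / 480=0.69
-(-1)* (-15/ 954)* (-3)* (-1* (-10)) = 25/ 53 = 0.47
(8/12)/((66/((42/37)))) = 14/1221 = 0.01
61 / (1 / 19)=1159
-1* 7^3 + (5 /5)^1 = -342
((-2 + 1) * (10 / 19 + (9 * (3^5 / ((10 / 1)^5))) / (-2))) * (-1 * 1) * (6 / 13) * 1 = 0.24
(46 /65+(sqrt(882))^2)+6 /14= 401827 /455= 883.14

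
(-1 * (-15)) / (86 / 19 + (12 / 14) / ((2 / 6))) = 1995 / 944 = 2.11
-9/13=-0.69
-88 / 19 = -4.63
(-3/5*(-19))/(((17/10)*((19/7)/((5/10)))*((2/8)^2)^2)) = 5376/17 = 316.24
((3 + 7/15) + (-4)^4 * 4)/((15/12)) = 821.97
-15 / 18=-5 / 6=-0.83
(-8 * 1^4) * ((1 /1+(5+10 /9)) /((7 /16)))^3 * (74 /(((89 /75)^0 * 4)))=-158913789952 /250047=-635535.68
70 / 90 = 7 / 9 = 0.78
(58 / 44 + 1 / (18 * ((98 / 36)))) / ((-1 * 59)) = -1443 / 63602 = -0.02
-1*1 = -1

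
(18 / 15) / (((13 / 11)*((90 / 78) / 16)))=352 / 25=14.08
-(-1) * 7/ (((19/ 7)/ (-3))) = -147/ 19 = -7.74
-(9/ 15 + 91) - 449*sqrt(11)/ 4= -449*sqrt(11)/ 4 - 458/ 5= -463.89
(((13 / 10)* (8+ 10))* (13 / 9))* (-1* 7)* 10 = -2366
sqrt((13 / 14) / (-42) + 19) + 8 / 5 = 8 / 5 + sqrt(33477) / 42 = 5.96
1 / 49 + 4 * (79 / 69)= 15553 / 3381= 4.60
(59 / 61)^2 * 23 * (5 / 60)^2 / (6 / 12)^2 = 80063 / 133956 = 0.60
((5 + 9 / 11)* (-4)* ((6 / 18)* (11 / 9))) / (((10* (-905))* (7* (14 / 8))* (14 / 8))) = 2048 / 41906025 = 0.00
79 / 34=2.32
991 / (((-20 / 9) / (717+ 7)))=-1614339 / 5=-322867.80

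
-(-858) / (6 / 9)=1287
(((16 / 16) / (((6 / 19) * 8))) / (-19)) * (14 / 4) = -0.07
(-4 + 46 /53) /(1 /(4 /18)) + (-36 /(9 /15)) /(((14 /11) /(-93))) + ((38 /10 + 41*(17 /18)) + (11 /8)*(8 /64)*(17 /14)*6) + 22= 4754056609 /1068480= 4449.36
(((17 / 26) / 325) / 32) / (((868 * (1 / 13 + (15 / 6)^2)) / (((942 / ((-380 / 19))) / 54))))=-2669 / 267295392000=-0.00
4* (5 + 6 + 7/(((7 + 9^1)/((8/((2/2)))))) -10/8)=53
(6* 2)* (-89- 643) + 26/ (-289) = -2538602/ 289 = -8784.09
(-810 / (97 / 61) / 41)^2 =2441348100 / 15816529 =154.35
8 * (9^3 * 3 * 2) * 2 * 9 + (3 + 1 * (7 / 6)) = 629860.17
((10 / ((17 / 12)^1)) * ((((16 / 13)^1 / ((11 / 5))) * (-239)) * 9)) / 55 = -4129920 / 26741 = -154.44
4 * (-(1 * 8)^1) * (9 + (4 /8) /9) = -2608 /9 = -289.78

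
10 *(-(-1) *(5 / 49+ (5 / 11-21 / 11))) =-7290 / 539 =-13.53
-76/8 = -19/2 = -9.50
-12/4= -3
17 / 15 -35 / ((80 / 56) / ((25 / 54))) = -5513 / 540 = -10.21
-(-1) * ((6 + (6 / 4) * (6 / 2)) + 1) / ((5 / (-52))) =-598 / 5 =-119.60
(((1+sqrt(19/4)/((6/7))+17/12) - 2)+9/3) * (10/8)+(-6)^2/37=35 * sqrt(19)/48+9313/1776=8.42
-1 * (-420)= 420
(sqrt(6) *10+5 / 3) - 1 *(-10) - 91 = -238 / 3+10 *sqrt(6) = -54.84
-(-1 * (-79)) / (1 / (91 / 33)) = -7189 / 33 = -217.85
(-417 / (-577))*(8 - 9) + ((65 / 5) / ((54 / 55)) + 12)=24.52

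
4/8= 1/2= 0.50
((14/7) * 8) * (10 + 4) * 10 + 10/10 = 2241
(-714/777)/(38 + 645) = -34/25271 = -0.00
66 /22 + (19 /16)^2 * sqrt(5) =3 + 361 * sqrt(5) /256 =6.15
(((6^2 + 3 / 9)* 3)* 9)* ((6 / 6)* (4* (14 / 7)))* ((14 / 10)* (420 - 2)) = 22963248 / 5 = 4592649.60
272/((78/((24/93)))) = 0.90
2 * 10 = 20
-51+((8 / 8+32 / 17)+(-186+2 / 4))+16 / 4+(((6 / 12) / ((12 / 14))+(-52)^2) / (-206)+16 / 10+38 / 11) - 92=-762024053 / 2311320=-329.69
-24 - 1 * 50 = -74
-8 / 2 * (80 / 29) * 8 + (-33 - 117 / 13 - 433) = -16335 / 29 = -563.28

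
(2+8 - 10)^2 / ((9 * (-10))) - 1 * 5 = -5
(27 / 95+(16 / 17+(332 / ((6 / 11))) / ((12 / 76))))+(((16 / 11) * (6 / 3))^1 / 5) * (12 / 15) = 3856.58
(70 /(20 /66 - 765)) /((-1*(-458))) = -33 /165109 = -0.00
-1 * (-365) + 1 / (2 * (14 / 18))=5119 / 14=365.64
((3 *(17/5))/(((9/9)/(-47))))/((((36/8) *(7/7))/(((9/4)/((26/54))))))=-64719/130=-497.84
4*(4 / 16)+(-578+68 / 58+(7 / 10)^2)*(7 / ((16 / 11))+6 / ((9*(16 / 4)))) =-399320381 / 139200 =-2868.68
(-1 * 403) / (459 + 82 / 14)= -2821 / 3254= -0.87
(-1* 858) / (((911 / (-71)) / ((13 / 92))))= 395967 / 41906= 9.45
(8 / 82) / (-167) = -4 / 6847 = -0.00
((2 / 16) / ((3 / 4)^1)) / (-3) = -1 / 18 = -0.06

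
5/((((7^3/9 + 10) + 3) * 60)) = 3/1840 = 0.00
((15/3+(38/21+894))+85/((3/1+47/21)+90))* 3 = 7574297/2800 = 2705.11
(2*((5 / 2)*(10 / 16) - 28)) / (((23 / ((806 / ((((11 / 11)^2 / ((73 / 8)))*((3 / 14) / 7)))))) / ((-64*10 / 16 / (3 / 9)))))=3048838065 / 46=66279088.37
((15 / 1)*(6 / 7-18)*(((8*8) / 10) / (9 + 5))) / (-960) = 6 / 49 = 0.12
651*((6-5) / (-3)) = -217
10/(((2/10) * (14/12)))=300/7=42.86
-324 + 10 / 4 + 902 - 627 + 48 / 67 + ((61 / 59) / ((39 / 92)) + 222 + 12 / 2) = 56935525 / 308334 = 184.66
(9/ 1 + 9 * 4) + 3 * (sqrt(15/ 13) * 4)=12 * sqrt(195)/ 13 + 45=57.89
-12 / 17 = -0.71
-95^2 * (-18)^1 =162450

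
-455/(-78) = 35/6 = 5.83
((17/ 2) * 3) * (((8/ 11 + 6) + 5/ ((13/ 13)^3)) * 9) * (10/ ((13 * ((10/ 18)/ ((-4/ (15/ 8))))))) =-5684256/ 715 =-7950.01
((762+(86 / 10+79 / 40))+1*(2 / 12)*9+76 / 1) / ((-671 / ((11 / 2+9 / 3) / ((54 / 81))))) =-1734153 / 107360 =-16.15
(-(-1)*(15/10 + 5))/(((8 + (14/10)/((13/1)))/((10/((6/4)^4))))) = 67600/42687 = 1.58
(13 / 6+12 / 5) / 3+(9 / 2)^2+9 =5539 / 180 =30.77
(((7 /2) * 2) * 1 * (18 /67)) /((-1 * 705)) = -42 /15745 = -0.00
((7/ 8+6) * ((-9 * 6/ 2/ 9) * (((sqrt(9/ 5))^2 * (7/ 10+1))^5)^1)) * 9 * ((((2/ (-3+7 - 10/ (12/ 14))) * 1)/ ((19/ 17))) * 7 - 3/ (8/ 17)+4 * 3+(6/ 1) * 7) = -800735584807689597/ 349600000000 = -2290433.59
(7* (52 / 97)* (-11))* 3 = -12012 / 97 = -123.84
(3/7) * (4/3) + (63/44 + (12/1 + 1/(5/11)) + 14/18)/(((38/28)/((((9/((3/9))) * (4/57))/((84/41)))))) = 9801437/833910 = 11.75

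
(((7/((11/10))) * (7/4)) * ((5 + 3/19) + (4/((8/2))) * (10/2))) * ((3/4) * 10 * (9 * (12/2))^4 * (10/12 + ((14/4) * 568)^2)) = 5958851356508182650/209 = 28511250509608529.43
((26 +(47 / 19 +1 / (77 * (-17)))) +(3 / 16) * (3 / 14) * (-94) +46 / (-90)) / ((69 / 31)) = 13425607627 / 1235591280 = 10.87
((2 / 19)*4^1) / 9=8 / 171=0.05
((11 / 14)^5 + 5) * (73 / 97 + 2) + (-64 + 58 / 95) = -241866697001 / 4956048160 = -48.80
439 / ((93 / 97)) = 42583 / 93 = 457.88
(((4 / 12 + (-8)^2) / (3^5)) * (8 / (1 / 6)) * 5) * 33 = 169840 / 81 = 2096.79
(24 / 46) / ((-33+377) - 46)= 6 / 3427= 0.00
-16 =-16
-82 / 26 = -41 / 13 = -3.15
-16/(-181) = 16/181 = 0.09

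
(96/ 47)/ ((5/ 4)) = 384/ 235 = 1.63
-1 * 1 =-1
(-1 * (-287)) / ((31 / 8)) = 2296 / 31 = 74.06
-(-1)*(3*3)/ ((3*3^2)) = 1/ 3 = 0.33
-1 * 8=-8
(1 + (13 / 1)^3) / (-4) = -1099 / 2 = -549.50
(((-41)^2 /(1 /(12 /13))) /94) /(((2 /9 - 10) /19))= -862353 /26884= -32.08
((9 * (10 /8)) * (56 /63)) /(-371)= -10 /371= -0.03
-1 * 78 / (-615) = 26 / 205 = 0.13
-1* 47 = -47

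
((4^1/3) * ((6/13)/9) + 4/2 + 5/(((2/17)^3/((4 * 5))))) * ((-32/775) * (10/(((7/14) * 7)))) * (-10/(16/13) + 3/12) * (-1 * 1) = -114968072/2015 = -57056.12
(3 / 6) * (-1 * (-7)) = 7 / 2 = 3.50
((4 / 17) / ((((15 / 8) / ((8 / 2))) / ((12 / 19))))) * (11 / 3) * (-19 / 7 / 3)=-5632 / 5355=-1.05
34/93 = 0.37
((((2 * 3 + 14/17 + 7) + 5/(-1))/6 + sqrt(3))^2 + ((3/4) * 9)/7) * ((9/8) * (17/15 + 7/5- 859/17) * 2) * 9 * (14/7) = -16383529287/1375640- 1652265 * sqrt(3)/289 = -21812.20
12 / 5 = 2.40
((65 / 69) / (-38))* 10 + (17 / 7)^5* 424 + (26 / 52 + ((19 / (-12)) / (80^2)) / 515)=35819.81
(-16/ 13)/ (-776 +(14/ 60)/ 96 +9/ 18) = 46080/ 29034629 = 0.00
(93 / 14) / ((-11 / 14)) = -93 / 11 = -8.45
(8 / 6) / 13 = 4 / 39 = 0.10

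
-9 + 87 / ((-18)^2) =-943 / 108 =-8.73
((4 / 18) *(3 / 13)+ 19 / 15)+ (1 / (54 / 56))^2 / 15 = 1.39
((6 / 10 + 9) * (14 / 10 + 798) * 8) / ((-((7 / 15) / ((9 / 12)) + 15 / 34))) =-469663488 / 8135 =-57733.68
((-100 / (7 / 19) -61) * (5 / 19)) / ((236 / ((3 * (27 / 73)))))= -942435 / 2291324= -0.41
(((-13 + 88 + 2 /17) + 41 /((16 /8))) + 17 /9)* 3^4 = 268533 /34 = 7898.03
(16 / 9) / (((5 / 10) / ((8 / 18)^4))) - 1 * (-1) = 67241 / 59049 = 1.14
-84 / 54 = -1.56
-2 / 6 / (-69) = 1 / 207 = 0.00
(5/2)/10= 1/4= 0.25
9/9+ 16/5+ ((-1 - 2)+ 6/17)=132/85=1.55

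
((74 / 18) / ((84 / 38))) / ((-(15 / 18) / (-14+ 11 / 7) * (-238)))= -20387 / 174930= -0.12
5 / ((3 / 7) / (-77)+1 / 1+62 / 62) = 539 / 215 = 2.51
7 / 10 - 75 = -743 / 10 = -74.30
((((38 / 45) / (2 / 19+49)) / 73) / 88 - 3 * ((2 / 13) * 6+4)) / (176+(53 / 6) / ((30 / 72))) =-25892312747 / 345716380152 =-0.07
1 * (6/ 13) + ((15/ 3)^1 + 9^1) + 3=227/ 13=17.46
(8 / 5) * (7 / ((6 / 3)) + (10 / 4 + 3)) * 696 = 10022.40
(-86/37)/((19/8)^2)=-5504/13357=-0.41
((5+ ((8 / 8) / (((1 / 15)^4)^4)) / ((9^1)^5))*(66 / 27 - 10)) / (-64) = 945510864257855 / 72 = 13132095336914.65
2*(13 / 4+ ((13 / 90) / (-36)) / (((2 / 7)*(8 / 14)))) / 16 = 83603 / 207360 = 0.40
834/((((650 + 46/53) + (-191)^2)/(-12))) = -530424/1967989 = -0.27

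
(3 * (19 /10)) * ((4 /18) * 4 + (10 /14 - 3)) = -836 /105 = -7.96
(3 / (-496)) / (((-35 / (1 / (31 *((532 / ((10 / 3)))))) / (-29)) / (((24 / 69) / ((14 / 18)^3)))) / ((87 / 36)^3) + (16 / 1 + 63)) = -19096587 / 2056330516880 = -0.00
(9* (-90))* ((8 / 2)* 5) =-16200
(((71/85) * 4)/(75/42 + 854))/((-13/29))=-115304/13239005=-0.01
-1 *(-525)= 525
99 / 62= 1.60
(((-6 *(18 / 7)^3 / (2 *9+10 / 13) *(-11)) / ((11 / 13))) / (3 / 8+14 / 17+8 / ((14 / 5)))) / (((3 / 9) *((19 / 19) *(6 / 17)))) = 4869072 / 32879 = 148.09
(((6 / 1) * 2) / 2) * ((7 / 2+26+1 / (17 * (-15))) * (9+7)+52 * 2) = 3455.62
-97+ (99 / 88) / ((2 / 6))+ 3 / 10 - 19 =-4493 / 40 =-112.32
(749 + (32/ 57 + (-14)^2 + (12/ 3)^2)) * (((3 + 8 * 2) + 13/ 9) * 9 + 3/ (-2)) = 20005285/ 114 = 175484.96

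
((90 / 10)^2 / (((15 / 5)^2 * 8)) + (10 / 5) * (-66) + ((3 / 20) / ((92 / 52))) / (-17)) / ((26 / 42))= -42986223 / 203320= -211.42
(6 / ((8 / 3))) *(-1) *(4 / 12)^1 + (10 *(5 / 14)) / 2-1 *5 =-111 / 28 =-3.96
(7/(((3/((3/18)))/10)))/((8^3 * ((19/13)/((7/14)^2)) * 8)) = 455/2801664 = 0.00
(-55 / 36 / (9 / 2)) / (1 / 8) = -220 / 81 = -2.72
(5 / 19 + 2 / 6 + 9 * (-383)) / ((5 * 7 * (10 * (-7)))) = 39289 / 27930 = 1.41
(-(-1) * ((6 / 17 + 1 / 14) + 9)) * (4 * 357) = 13458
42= 42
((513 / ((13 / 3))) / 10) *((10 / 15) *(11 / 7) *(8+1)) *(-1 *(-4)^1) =203148 / 455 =446.48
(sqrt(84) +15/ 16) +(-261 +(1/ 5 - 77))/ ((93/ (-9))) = 2 * sqrt(21) +83397/ 2480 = 42.79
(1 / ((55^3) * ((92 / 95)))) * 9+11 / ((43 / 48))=1616373753 / 131635900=12.28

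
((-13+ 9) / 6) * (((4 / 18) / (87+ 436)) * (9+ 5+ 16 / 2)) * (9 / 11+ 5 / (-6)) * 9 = 4 / 4707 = 0.00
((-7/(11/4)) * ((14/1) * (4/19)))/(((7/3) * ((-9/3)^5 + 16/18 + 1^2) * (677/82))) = 35424/21931415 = 0.00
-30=-30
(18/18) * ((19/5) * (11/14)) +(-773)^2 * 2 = 83654269/70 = 1195060.99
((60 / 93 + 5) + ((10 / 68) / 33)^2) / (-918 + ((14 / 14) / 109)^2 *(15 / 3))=-0.01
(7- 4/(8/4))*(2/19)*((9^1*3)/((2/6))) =810/19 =42.63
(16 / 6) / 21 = 8 / 63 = 0.13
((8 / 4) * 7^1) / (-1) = -14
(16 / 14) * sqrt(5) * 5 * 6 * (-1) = -240 * sqrt(5) / 7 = -76.67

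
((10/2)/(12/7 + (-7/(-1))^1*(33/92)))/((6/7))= 11270/8163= 1.38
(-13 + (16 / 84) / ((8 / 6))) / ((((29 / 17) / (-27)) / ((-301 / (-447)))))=592110 / 4321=137.03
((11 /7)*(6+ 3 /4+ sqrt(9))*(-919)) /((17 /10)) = -1971255 /238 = -8282.58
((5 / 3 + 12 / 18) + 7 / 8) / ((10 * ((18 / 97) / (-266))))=-993377 / 2160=-459.90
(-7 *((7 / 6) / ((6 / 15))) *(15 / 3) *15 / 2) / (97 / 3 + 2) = -18375 / 824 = -22.30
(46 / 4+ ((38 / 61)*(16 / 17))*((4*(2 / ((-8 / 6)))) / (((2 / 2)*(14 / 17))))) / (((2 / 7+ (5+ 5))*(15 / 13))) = 80249 / 131760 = 0.61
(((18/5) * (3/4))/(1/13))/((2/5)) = 351/4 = 87.75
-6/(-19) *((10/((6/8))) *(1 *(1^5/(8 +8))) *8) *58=2320/19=122.11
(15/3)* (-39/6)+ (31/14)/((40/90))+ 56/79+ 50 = 102597/4424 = 23.19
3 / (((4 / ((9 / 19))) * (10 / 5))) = 27 / 152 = 0.18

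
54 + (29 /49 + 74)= 6301 /49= 128.59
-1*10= -10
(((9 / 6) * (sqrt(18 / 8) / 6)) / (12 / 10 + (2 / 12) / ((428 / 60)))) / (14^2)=1605 / 1026256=0.00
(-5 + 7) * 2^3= 16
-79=-79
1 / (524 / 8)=2 / 131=0.02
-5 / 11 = -0.45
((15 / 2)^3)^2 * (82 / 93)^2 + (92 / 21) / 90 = 2010502972921 / 14530320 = 138366.05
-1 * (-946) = 946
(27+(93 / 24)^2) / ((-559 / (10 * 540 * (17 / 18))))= -383.33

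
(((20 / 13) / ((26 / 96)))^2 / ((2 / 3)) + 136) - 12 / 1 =4923964 / 28561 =172.40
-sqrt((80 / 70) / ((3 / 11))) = -2 * sqrt(462) / 21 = -2.05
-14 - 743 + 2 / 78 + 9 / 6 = -58927 / 78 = -755.47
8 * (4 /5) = 32 /5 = 6.40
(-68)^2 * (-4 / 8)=-2312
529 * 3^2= 4761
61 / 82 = 0.74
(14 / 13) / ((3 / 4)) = 56 / 39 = 1.44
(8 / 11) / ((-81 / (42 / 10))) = -56 / 1485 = -0.04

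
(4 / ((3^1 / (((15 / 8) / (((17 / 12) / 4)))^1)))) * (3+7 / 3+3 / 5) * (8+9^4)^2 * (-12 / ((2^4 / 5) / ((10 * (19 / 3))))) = -7296962785100 / 17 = -429233105005.88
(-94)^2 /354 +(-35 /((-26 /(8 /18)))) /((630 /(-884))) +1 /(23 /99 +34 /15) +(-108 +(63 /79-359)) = -206273271193 /467018217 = -441.68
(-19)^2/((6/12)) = 722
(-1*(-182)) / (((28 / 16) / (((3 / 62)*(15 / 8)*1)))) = 9.44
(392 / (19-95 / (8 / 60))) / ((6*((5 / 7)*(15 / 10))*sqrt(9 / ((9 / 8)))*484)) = -343*sqrt(2) / 7552215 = -0.00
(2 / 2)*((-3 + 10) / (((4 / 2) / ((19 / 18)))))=133 / 36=3.69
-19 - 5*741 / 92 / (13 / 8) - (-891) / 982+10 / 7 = -6552807 / 158102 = -41.45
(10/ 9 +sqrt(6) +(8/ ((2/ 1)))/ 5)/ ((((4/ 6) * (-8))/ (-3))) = 43/ 40 +9 * sqrt(6)/ 16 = 2.45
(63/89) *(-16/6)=-168/89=-1.89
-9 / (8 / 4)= -9 / 2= -4.50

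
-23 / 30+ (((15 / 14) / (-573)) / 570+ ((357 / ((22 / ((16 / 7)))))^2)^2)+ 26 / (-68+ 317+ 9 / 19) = 222439848791865847 / 117528402068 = 1892647.61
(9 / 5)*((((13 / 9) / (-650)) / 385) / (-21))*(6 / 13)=1 / 4379375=0.00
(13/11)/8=13/88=0.15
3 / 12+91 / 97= 461 / 388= 1.19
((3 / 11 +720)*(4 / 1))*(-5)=-158460 / 11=-14405.45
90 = 90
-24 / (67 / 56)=-1344 / 67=-20.06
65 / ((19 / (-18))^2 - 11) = -21060 / 3203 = -6.58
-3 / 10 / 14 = -3 / 140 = -0.02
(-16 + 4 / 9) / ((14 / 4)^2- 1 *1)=-112 / 81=-1.38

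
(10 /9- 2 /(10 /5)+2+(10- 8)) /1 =37 /9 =4.11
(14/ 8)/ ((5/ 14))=49/ 10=4.90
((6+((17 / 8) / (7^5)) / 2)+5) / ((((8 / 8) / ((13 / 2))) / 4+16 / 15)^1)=576819555 / 57950536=9.95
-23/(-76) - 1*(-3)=251/76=3.30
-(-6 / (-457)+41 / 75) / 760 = -19187 / 26049000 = -0.00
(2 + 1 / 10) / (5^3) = 21 / 1250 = 0.02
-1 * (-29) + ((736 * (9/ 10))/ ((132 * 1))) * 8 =3803/ 55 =69.15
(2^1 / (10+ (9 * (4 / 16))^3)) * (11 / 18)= 704 / 12321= 0.06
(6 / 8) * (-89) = -267 / 4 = -66.75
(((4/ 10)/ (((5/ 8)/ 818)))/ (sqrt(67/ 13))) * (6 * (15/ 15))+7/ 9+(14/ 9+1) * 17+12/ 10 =2044/ 45+78528 * sqrt(871)/ 1675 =1429.05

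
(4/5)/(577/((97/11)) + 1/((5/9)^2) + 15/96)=62080/5341149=0.01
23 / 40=0.58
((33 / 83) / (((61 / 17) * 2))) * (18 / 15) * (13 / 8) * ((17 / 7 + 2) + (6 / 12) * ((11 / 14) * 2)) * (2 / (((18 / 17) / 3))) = 9050613 / 2835280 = 3.19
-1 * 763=-763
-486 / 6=-81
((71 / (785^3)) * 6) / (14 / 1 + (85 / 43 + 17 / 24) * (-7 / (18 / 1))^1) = 7913376 / 116419442328875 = 0.00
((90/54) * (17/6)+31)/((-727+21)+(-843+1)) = -643/27864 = -0.02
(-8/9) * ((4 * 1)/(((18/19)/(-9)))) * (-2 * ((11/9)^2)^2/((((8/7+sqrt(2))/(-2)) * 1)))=-498496768/1003833+436184672 * sqrt(2)/1003833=117.91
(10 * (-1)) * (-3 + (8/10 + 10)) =-78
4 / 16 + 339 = 1357 / 4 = 339.25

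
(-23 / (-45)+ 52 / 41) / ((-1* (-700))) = 469 / 184500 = 0.00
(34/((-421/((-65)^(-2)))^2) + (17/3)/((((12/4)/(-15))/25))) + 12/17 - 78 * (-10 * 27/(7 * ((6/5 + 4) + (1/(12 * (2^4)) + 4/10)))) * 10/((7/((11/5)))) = 41663630801340799988921/42544837226431824375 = 979.29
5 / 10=0.50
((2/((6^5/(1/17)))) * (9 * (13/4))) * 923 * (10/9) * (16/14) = 59995/115668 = 0.52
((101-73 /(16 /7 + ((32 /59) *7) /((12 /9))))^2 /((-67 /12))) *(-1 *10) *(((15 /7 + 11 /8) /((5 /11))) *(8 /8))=220028482795341 /2107873600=104384.10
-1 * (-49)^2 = -2401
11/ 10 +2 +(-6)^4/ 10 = 1327/ 10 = 132.70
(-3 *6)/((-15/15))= 18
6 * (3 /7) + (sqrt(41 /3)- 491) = -3419 /7 + sqrt(123) /3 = -484.73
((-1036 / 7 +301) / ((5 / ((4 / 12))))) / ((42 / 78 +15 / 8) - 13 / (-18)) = 47736 / 14675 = 3.25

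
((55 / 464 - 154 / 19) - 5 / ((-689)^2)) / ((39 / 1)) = -0.20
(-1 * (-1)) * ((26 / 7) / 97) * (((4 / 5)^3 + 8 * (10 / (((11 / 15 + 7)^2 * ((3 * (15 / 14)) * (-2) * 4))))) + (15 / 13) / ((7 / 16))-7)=-149337189 / 999318250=-0.15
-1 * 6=-6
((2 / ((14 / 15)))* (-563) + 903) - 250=-3874 / 7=-553.43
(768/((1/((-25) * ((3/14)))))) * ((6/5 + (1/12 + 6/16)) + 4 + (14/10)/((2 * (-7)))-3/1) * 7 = -73680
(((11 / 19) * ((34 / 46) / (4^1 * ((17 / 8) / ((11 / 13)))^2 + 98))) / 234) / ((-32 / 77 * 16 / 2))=-1742279 / 390329420832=-0.00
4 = 4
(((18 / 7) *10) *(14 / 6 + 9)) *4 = 8160 / 7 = 1165.71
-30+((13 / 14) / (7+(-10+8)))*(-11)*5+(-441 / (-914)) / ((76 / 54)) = -9693709 / 243124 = -39.87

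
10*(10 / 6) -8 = 26 / 3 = 8.67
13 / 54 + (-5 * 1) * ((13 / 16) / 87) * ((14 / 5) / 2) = 2197 / 12528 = 0.18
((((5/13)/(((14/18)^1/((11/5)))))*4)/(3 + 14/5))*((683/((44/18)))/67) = 553230/176813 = 3.13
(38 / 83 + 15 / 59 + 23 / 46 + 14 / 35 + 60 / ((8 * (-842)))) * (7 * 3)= 1388157351 / 41232740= 33.67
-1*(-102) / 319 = 102 / 319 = 0.32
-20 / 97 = -0.21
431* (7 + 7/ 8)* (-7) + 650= -184871/ 8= -23108.88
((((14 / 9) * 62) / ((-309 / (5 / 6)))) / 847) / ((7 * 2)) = -155 / 7066521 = -0.00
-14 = -14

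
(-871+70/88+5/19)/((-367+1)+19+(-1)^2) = 727271/289256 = 2.51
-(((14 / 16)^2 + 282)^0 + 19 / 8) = -27 / 8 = -3.38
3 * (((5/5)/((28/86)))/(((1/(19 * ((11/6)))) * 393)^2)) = 1878283/25947432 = 0.07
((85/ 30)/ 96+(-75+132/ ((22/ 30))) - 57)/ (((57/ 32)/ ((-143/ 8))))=-3956095/ 8208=-481.98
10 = 10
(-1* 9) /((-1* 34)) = 9 /34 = 0.26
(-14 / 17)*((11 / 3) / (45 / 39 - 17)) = 0.19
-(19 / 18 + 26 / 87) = -707 / 522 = -1.35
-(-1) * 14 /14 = 1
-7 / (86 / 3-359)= 0.02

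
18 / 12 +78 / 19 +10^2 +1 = 106.61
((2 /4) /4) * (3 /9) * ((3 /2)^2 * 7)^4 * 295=1549041165 /2048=756367.76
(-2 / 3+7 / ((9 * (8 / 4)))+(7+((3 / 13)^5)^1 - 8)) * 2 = -8535365 / 3341637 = -2.55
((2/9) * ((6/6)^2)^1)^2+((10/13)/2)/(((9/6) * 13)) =946/13689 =0.07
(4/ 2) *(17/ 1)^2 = 578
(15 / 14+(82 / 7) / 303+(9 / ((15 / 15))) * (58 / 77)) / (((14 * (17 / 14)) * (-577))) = -368131 / 457707558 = -0.00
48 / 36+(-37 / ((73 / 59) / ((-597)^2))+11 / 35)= -81694276306 / 7665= -10658092.15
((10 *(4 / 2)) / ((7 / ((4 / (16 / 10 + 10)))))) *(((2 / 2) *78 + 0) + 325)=80600 / 203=397.04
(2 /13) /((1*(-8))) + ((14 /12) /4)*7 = 631 /312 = 2.02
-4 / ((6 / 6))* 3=-12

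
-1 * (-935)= 935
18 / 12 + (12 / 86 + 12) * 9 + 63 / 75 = 239931 / 2150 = 111.60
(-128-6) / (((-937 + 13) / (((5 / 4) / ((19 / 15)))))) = 0.14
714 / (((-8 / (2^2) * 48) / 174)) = -10353 / 8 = -1294.12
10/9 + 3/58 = 607/522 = 1.16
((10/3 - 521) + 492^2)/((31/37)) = 26811643/93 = 288297.24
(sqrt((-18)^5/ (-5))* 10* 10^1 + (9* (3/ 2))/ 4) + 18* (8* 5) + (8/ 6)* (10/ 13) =226013/ 312 + 19440* sqrt(10) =62199.08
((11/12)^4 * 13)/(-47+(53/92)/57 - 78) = -0.07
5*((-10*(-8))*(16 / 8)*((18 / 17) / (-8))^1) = -1800 / 17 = -105.88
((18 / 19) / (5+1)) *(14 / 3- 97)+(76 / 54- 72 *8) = -302245 / 513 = -589.17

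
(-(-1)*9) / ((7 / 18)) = 23.14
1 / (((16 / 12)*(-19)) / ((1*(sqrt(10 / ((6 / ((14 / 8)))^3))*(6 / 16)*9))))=-63*sqrt(105) / 9728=-0.07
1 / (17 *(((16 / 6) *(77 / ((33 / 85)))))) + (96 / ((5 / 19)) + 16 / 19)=112433519 / 307496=365.64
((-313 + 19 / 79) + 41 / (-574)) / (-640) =345991 / 707840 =0.49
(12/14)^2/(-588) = -0.00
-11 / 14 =-0.79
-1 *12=-12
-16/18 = -8/9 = -0.89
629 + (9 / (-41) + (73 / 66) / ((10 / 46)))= 8576239 / 13530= 633.87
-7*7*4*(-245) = 48020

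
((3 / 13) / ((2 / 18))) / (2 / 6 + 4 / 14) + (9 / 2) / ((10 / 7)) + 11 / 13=24847 / 3380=7.35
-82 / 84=-41 / 42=-0.98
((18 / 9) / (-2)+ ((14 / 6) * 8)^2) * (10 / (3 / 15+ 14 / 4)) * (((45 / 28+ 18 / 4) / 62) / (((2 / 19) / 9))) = 253990575 / 32116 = 7908.54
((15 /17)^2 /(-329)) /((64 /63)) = -2025 /869312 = -0.00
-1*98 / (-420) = 7 / 30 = 0.23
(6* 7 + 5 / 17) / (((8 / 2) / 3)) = 31.72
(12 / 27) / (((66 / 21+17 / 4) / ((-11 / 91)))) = -176 / 24219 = -0.01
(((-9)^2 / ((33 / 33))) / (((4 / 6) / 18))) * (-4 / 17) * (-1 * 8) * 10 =699840 / 17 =41167.06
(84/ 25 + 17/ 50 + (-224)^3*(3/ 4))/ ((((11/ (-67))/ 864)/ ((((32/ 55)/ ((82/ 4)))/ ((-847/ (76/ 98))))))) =-5933722717292544/ 5147409575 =-1152759.00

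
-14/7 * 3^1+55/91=-5.40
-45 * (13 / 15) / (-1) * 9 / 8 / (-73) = -351 / 584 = -0.60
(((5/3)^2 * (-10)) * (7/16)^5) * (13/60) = -5462275/56623104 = -0.10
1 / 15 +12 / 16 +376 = 22609 / 60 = 376.82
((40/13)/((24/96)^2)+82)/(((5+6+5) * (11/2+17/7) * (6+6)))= 5971/69264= 0.09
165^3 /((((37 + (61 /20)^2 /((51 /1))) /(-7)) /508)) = -325869528600000 /758521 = -429611742.59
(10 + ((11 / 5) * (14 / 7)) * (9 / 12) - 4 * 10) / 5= -267 / 50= -5.34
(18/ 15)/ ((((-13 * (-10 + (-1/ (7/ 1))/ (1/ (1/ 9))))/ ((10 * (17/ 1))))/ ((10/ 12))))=10710/ 8203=1.31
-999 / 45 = -111 / 5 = -22.20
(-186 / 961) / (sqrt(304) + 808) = -101 / 421445 + sqrt(19) / 842890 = -0.00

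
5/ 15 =0.33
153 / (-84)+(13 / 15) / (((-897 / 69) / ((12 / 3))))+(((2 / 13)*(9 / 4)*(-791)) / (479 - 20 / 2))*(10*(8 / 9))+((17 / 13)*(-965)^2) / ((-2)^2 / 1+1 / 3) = 1336403637029 / 4755660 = 281013.28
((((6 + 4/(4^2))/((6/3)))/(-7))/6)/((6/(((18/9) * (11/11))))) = -25/1008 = -0.02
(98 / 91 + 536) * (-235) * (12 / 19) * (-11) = 216581640 / 247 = 876848.74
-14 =-14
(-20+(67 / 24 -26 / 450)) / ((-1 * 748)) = 31079 / 1346400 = 0.02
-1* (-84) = 84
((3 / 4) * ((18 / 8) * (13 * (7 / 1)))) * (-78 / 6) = -31941 / 16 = -1996.31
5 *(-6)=-30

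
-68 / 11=-6.18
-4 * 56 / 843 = -224 / 843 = -0.27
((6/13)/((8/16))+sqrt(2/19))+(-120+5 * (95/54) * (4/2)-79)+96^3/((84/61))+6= sqrt(38)/19+1578161500/2457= 642312.70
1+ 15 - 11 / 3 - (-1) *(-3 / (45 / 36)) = 149 / 15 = 9.93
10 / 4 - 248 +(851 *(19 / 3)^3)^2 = 68141347774223 / 1458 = 46736178171.62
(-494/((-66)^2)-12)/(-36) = 26383/78408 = 0.34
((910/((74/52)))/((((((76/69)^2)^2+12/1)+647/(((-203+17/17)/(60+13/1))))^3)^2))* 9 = 392440336807072867926261682951560004141162165294821917743279872/7804360465742000002929195300086706227155752959358486309250938165503740625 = 0.00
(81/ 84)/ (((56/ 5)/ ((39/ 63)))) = 585/ 10976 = 0.05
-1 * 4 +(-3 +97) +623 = 713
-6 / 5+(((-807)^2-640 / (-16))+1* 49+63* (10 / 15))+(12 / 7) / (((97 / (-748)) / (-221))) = 2221349506 / 3395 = 654300.30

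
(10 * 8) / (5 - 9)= -20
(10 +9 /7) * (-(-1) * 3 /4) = 237 /28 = 8.46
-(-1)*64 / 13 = 64 / 13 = 4.92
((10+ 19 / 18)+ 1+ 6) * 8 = 1300 / 9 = 144.44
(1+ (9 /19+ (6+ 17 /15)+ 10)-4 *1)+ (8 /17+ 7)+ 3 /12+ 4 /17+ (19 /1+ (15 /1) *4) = 1968289 /19380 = 101.56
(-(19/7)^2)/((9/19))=-6859/441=-15.55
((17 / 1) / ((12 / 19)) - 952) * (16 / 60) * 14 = -3453.64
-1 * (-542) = 542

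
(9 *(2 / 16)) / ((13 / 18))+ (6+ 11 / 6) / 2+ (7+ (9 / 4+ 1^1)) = 2453 / 156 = 15.72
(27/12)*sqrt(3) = 9*sqrt(3)/4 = 3.90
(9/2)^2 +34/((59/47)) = 11171/236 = 47.33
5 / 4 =1.25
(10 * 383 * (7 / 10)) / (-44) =-2681 / 44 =-60.93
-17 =-17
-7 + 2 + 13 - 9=-1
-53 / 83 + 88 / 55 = 399 / 415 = 0.96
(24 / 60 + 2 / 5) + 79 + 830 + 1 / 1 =4554 / 5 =910.80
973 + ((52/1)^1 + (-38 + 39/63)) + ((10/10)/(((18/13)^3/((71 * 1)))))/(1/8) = 1201.59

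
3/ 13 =0.23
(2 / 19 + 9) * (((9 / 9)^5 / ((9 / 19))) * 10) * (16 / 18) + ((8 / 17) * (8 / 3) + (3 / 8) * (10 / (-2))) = 1875409 / 11016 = 170.24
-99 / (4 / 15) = -1485 / 4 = -371.25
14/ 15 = 0.93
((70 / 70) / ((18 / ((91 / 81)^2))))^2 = 68574961 / 13947137604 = 0.00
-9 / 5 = -1.80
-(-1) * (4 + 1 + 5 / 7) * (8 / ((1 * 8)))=40 / 7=5.71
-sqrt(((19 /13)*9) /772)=-3*sqrt(47671) /5018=-0.13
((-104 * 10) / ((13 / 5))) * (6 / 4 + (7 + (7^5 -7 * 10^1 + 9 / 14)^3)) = -643334736757355350 / 343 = -1875611477426691.98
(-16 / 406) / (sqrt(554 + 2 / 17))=-4 * sqrt(40035) / 478065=-0.00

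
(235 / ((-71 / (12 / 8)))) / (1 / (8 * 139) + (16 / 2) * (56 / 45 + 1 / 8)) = -17639100 / 38926531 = -0.45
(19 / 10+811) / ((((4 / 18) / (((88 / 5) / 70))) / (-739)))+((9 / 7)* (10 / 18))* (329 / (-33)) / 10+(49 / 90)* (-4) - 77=-117769543187 / 173250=-679766.48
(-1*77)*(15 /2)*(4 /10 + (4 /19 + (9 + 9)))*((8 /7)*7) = -85980.63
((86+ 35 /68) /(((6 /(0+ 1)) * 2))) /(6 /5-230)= -0.03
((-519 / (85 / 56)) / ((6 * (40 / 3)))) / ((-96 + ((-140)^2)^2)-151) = -1211 / 108845263350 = -0.00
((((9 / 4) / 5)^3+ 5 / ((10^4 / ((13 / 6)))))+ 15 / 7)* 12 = 375491 / 14000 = 26.82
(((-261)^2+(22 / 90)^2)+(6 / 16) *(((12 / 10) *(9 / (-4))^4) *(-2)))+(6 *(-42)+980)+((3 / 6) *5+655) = 72040486307 / 1036800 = 69483.49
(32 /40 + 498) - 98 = 2004 /5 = 400.80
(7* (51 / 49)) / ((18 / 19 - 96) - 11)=-969 / 14105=-0.07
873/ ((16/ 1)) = 873/ 16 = 54.56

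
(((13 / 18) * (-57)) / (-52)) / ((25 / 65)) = 2.06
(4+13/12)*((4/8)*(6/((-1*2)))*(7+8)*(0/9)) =0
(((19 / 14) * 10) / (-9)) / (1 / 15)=-475 / 21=-22.62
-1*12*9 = -108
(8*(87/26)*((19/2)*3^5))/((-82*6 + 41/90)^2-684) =6507199800/25370133373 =0.26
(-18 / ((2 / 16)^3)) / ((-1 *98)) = 4608 / 49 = 94.04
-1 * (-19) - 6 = 13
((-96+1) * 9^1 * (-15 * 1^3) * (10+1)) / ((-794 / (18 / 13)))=-1269675 / 5161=-246.01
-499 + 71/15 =-7414/15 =-494.27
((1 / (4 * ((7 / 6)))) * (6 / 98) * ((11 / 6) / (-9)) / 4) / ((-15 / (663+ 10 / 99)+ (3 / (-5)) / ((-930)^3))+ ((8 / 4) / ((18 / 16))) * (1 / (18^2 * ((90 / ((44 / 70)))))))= 29405018103305625 / 993892301462694382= 0.03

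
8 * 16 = 128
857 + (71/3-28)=852.67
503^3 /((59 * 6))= 127263527 /354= 359501.49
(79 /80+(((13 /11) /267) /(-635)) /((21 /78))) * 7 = 206263039 /29839920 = 6.91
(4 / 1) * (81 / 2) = 162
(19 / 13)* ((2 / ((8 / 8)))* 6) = 228 / 13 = 17.54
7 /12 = 0.58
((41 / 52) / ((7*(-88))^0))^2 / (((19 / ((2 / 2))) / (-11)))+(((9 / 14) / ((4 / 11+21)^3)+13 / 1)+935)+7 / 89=393669182798223753 / 415386063638000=947.72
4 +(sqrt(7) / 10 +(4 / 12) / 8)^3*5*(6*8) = 361*sqrt(7) / 200 +8809 / 1440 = 10.89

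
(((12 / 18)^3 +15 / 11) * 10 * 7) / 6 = 17255 / 891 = 19.37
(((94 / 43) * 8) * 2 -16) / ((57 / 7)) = 1904 / 817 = 2.33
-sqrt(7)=-2.65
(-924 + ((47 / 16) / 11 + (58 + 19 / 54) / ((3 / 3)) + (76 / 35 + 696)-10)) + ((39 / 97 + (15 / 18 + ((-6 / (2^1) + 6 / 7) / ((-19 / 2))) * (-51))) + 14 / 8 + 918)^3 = 51172542930630003268315823 / 68022924352447680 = 752283784.00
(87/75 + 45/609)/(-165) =-6262/837375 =-0.01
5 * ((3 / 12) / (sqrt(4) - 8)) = -5 / 24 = -0.21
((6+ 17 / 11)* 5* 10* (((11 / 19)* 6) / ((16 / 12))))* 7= 130725 / 19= 6880.26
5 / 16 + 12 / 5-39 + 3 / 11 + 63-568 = -476093 / 880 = -541.01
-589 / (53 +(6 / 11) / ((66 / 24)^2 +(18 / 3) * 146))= -91593623 / 8241967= -11.11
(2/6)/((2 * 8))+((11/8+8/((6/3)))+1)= 307/48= 6.40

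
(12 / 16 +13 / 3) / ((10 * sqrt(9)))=61 / 360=0.17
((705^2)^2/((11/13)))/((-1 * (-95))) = 642288011625/209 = 3073148380.98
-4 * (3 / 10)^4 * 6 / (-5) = 243 / 6250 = 0.04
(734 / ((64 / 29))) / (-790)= -10643 / 25280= -0.42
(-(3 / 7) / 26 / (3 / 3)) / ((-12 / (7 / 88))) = 1 / 9152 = 0.00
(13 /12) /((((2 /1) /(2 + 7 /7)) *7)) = 0.23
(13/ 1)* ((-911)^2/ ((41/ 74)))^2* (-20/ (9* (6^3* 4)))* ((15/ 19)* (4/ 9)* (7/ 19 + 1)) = -36021452168.19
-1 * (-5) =5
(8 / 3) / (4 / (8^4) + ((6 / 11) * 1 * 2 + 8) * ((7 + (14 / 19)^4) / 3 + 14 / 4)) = 11743485952 / 237473330993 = 0.05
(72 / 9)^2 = 64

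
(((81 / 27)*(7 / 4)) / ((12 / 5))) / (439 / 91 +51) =637 / 16256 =0.04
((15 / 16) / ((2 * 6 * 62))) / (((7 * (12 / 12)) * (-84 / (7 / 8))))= -5 / 2666496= -0.00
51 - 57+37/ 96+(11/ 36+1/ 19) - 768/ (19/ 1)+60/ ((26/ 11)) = -20.29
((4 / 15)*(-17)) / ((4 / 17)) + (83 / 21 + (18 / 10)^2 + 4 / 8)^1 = -4051 / 350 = -11.57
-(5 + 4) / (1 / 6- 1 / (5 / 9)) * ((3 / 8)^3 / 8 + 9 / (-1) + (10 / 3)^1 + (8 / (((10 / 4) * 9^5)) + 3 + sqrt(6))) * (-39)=41818732397 / 73156608- 10530 * sqrt(6) / 49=45.24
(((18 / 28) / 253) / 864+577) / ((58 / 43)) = 427.78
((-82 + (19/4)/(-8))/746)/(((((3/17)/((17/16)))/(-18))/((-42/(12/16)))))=-16040367/23872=-671.93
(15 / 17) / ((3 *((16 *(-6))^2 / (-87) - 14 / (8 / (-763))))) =580 / 2424217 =0.00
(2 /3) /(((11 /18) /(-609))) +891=2493 /11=226.64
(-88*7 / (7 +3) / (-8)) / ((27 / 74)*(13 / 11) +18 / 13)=58201 / 13725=4.24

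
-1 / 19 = -0.05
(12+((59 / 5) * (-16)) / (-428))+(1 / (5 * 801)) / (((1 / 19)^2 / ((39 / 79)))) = 140897159 / 11284755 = 12.49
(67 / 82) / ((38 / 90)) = 3015 / 1558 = 1.94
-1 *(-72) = 72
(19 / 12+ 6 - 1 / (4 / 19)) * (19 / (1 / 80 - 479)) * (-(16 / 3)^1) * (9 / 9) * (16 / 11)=3307520 / 3793581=0.87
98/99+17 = 1781/99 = 17.99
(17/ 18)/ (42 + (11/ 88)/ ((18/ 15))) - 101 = -612227/ 6063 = -100.98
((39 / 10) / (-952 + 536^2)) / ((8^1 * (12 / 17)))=221 / 91630080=0.00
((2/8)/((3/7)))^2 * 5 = 245/144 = 1.70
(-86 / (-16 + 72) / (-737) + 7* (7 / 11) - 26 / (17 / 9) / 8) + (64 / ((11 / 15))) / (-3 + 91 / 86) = -618177727 / 14646401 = -42.21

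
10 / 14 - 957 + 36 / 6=-6652 / 7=-950.29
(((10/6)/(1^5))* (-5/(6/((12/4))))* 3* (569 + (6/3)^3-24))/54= -13825/108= -128.01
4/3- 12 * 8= -284/3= -94.67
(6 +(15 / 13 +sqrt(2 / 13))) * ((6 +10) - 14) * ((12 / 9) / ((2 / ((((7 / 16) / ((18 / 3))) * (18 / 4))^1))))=7 * sqrt(26) / 208 +651 / 208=3.30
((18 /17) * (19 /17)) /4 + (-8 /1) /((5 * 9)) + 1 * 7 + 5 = 315191 /26010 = 12.12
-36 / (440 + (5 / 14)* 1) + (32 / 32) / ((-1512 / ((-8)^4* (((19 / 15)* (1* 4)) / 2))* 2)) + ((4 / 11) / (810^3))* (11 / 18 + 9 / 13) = -230434924409821 / 65592201975300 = -3.51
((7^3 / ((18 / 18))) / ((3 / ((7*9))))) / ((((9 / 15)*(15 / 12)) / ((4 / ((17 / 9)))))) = 345744 / 17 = 20337.88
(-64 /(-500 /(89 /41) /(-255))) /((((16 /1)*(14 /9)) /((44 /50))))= -449361 /179375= -2.51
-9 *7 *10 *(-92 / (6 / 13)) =125580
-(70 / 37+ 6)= -292 / 37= -7.89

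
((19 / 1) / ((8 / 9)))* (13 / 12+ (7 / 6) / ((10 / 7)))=40.61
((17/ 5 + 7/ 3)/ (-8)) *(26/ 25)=-559/ 750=-0.75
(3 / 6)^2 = 0.25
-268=-268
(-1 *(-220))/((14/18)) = 1980/7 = 282.86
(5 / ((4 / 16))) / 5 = 4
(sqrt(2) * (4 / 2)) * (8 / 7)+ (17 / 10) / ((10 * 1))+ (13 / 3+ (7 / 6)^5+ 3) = 16 * sqrt(2) / 7+ 1878823 / 194400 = 12.90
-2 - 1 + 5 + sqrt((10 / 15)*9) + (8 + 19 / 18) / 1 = sqrt(6) + 199 / 18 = 13.51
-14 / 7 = -2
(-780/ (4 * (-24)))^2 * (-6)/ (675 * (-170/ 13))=2197/ 48960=0.04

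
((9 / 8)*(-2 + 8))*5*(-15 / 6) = -675 / 8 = -84.38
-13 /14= -0.93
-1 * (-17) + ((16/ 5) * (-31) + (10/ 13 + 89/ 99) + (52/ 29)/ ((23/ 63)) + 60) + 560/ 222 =-2080039418/ 158809365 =-13.10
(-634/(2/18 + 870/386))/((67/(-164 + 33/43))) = 3864864951/5917574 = 653.12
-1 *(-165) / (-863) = -165 / 863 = -0.19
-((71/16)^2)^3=-128100283921/16777216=-7635.37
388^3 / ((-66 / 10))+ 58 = -292053446 / 33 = -8850104.42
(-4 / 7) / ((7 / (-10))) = 40 / 49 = 0.82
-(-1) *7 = 7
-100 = -100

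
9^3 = 729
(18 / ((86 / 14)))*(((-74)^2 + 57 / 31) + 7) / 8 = 2008.98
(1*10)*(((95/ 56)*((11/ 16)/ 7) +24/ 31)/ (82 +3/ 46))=0.11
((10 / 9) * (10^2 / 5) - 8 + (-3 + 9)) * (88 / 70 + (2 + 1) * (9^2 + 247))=896584 / 45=19924.09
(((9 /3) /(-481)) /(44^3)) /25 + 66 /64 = 1056348147 /1024337600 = 1.03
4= 4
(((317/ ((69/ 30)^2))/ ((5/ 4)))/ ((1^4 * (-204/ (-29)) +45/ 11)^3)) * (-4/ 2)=-1646460416480/ 23646870340821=-0.07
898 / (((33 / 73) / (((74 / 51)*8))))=38807968 / 1683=23058.80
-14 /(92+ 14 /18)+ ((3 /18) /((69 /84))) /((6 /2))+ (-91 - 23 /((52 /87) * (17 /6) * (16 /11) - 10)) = -329239770221 /3740020110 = -88.03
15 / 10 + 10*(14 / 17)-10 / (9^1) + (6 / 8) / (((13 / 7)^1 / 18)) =31612 / 1989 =15.89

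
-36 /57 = -12 /19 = -0.63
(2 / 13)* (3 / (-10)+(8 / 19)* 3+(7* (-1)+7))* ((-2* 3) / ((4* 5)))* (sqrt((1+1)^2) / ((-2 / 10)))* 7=3843 / 1235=3.11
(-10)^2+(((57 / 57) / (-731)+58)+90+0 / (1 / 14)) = 181287 / 731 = 248.00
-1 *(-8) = 8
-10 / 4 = -5 / 2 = -2.50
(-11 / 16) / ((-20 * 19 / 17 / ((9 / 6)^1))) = 561 / 12160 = 0.05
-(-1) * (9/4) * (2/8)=9/16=0.56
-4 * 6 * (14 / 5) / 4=-84 / 5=-16.80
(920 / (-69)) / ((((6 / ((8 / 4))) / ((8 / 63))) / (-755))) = 241600 / 567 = 426.10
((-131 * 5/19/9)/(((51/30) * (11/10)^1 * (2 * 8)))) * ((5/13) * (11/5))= -16375/151164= -0.11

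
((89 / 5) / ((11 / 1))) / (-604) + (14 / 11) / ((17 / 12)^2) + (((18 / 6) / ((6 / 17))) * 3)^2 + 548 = 2877489396 / 2400145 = 1198.88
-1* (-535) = 535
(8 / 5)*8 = 64 / 5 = 12.80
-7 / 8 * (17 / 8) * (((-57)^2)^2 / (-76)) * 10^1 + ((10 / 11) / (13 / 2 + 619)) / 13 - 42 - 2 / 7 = 413949215325691 / 160288128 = 2582531.97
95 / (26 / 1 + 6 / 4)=38 / 11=3.45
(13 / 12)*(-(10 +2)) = -13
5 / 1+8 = 13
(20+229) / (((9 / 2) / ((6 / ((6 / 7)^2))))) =4067 / 9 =451.89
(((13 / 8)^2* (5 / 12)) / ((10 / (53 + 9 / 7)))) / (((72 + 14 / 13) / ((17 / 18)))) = 37349 / 483840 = 0.08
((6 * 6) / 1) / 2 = 18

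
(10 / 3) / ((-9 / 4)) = -40 / 27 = -1.48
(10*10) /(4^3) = 25 /16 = 1.56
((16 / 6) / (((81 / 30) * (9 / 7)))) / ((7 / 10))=800 / 729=1.10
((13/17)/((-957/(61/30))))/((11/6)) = -793/894795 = -0.00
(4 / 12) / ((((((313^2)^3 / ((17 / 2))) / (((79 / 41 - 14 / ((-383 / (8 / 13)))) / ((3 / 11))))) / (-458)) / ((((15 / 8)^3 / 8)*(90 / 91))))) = -287561556995625 / 35773658175178554604832768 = -0.00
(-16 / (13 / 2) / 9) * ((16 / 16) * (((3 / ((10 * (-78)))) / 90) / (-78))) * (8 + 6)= -28 / 13346775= -0.00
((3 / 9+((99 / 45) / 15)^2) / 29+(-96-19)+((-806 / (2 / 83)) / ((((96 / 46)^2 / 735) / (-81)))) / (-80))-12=-3818816838683759 / 668160000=-5715422.71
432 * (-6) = -2592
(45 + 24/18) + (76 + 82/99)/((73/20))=486971/7227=67.38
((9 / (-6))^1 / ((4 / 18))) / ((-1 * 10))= 27 / 40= 0.68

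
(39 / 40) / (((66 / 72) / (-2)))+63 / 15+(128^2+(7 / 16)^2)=230718599 / 14080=16386.26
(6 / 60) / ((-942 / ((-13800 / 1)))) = 230 / 157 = 1.46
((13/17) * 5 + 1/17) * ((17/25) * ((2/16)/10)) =33/1000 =0.03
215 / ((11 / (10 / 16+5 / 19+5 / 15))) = 119755 / 5016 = 23.87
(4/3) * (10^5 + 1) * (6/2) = 400004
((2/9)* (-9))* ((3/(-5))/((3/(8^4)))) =8192/5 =1638.40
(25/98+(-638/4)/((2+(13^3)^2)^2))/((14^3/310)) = 4103643393761185/142389542236480308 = 0.03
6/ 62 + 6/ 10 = 108/ 155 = 0.70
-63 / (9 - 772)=9 / 109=0.08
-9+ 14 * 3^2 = 117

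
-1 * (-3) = 3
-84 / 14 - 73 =-79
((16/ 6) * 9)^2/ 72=8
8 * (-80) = -640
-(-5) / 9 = 5 / 9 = 0.56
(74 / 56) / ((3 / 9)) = 111 / 28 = 3.96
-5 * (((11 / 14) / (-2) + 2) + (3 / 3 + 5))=-1065 / 28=-38.04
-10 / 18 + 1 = 4 / 9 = 0.44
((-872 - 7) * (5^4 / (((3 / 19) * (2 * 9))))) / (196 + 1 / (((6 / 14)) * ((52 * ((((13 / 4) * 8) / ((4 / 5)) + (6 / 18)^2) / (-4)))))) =-26551110625 / 26921412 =-986.25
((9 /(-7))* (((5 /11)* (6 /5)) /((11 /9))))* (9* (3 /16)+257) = -1005777 /6776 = -148.43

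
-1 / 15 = -0.07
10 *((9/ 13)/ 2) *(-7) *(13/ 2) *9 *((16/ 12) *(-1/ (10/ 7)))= 1323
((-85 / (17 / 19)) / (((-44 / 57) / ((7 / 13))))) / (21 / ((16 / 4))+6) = 2527 / 429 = 5.89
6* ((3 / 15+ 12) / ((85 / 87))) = 31842 / 425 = 74.92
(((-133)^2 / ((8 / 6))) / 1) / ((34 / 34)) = 53067 / 4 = 13266.75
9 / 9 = 1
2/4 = 1/2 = 0.50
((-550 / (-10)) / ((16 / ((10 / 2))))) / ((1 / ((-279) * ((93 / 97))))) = -7135425 / 1552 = -4597.57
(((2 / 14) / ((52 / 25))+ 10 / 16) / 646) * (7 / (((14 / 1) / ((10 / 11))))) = 0.00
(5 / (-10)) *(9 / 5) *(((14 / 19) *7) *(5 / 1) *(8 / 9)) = -392 / 19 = -20.63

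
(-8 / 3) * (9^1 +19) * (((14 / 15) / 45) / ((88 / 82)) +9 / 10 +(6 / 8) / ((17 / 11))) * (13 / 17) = -516292504 / 6437475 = -80.20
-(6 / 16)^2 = -9 / 64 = -0.14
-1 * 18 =-18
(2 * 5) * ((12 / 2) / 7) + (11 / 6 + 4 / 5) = 2353 / 210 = 11.20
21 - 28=-7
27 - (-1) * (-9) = 18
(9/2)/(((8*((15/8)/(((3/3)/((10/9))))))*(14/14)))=27/100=0.27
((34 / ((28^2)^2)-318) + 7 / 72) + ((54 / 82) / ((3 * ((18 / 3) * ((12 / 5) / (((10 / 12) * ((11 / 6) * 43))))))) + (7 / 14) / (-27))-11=-327.92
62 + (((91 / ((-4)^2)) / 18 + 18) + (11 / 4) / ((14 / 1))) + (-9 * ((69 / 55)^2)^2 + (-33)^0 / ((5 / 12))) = 1118267536201 / 18447660000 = 60.62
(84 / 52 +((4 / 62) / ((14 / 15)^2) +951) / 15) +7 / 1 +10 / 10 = 14419323 / 197470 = 73.02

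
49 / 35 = 7 / 5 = 1.40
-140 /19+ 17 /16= -6.31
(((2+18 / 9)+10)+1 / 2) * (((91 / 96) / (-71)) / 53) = -2639 / 722496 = -0.00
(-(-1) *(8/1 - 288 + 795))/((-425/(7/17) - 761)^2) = 25235/157552704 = 0.00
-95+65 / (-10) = -203 / 2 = -101.50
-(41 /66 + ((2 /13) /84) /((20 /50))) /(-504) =7517 /6054048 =0.00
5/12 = 0.42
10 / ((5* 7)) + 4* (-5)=-138 / 7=-19.71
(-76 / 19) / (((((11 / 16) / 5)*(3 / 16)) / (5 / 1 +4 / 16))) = -8960 / 11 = -814.55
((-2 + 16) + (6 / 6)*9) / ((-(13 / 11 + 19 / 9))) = -2277 / 326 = -6.98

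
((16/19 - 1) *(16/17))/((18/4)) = -32/969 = -0.03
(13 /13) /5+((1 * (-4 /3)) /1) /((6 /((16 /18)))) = 1 /405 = 0.00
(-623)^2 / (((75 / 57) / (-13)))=-95867863 / 25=-3834714.52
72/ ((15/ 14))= 336/ 5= 67.20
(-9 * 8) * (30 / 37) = -2160 / 37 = -58.38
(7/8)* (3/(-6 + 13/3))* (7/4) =-441/160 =-2.76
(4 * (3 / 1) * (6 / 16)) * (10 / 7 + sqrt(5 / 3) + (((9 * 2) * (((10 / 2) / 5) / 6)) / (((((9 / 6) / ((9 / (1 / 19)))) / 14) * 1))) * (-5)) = -754065 / 7 + 3 * sqrt(15) / 2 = -107717.76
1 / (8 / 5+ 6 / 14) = 0.49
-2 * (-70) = 140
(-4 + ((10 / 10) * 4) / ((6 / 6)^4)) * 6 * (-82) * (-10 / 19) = 0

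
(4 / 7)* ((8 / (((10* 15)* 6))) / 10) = 4 / 7875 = 0.00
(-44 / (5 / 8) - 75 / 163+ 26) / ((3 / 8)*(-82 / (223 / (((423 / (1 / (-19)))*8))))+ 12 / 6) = -8153103 / 1611701620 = -0.01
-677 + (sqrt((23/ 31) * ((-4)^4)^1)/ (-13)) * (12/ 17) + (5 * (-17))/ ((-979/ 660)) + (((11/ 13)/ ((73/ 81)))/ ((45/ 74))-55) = -284275746/ 422305-192 * sqrt(713)/ 6851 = -673.90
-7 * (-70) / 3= 163.33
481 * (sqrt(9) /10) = 1443 /10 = 144.30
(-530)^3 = -148877000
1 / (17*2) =1 / 34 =0.03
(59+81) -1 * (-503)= 643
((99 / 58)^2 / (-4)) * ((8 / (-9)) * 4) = 2178 / 841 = 2.59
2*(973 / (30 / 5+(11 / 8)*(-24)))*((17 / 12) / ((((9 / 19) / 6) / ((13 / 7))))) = -583661 / 243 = -2401.90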